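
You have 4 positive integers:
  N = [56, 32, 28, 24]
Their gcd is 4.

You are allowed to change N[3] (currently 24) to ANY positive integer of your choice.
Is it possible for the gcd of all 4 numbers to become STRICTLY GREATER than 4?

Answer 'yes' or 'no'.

Current gcd = 4
gcd of all OTHER numbers (without N[3]=24): gcd([56, 32, 28]) = 4
The new gcd after any change is gcd(4, new_value).
This can be at most 4.
Since 4 = old gcd 4, the gcd can only stay the same or decrease.

Answer: no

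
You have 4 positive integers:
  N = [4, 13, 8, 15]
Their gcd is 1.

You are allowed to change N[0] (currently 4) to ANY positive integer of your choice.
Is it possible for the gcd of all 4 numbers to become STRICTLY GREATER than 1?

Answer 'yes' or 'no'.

Current gcd = 1
gcd of all OTHER numbers (without N[0]=4): gcd([13, 8, 15]) = 1
The new gcd after any change is gcd(1, new_value).
This can be at most 1.
Since 1 = old gcd 1, the gcd can only stay the same or decrease.

Answer: no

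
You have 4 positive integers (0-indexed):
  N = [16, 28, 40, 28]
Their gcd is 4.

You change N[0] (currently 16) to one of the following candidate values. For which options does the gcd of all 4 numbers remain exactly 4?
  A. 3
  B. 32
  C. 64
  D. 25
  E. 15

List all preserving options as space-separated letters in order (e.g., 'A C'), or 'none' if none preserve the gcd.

Old gcd = 4; gcd of others (without N[0]) = 4
New gcd for candidate v: gcd(4, v). Preserves old gcd iff gcd(4, v) = 4.
  Option A: v=3, gcd(4,3)=1 -> changes
  Option B: v=32, gcd(4,32)=4 -> preserves
  Option C: v=64, gcd(4,64)=4 -> preserves
  Option D: v=25, gcd(4,25)=1 -> changes
  Option E: v=15, gcd(4,15)=1 -> changes

Answer: B C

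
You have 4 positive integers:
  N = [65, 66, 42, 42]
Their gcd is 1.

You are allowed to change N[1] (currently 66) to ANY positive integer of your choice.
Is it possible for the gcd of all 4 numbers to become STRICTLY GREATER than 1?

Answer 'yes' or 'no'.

Current gcd = 1
gcd of all OTHER numbers (without N[1]=66): gcd([65, 42, 42]) = 1
The new gcd after any change is gcd(1, new_value).
This can be at most 1.
Since 1 = old gcd 1, the gcd can only stay the same or decrease.

Answer: no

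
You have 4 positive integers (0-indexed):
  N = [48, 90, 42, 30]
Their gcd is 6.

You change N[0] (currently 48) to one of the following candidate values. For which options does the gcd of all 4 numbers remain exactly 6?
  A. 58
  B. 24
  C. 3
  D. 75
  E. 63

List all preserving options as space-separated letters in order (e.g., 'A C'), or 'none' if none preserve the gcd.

Answer: B

Derivation:
Old gcd = 6; gcd of others (without N[0]) = 6
New gcd for candidate v: gcd(6, v). Preserves old gcd iff gcd(6, v) = 6.
  Option A: v=58, gcd(6,58)=2 -> changes
  Option B: v=24, gcd(6,24)=6 -> preserves
  Option C: v=3, gcd(6,3)=3 -> changes
  Option D: v=75, gcd(6,75)=3 -> changes
  Option E: v=63, gcd(6,63)=3 -> changes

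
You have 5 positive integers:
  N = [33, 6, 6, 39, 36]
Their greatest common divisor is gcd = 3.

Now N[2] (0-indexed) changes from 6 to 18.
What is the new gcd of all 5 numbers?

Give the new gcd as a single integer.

Answer: 3

Derivation:
Numbers: [33, 6, 6, 39, 36], gcd = 3
Change: index 2, 6 -> 18
gcd of the OTHER numbers (without index 2): gcd([33, 6, 39, 36]) = 3
New gcd = gcd(g_others, new_val) = gcd(3, 18) = 3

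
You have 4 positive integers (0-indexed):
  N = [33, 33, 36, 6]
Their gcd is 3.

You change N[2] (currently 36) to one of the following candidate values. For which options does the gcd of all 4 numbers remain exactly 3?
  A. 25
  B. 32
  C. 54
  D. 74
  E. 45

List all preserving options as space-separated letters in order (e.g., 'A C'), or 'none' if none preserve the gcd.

Answer: C E

Derivation:
Old gcd = 3; gcd of others (without N[2]) = 3
New gcd for candidate v: gcd(3, v). Preserves old gcd iff gcd(3, v) = 3.
  Option A: v=25, gcd(3,25)=1 -> changes
  Option B: v=32, gcd(3,32)=1 -> changes
  Option C: v=54, gcd(3,54)=3 -> preserves
  Option D: v=74, gcd(3,74)=1 -> changes
  Option E: v=45, gcd(3,45)=3 -> preserves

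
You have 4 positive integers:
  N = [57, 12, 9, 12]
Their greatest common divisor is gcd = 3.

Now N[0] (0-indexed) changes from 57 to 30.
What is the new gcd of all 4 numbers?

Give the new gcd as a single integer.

Answer: 3

Derivation:
Numbers: [57, 12, 9, 12], gcd = 3
Change: index 0, 57 -> 30
gcd of the OTHER numbers (without index 0): gcd([12, 9, 12]) = 3
New gcd = gcd(g_others, new_val) = gcd(3, 30) = 3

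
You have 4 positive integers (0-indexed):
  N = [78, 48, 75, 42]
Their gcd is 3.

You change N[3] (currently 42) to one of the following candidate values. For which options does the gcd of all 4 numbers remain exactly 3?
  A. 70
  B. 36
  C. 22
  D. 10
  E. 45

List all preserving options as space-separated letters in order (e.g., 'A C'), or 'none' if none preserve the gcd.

Old gcd = 3; gcd of others (without N[3]) = 3
New gcd for candidate v: gcd(3, v). Preserves old gcd iff gcd(3, v) = 3.
  Option A: v=70, gcd(3,70)=1 -> changes
  Option B: v=36, gcd(3,36)=3 -> preserves
  Option C: v=22, gcd(3,22)=1 -> changes
  Option D: v=10, gcd(3,10)=1 -> changes
  Option E: v=45, gcd(3,45)=3 -> preserves

Answer: B E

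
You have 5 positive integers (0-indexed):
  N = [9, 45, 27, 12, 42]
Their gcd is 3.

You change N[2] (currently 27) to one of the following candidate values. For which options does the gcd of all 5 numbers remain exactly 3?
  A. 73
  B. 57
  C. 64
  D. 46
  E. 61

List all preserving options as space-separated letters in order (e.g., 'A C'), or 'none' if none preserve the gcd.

Answer: B

Derivation:
Old gcd = 3; gcd of others (without N[2]) = 3
New gcd for candidate v: gcd(3, v). Preserves old gcd iff gcd(3, v) = 3.
  Option A: v=73, gcd(3,73)=1 -> changes
  Option B: v=57, gcd(3,57)=3 -> preserves
  Option C: v=64, gcd(3,64)=1 -> changes
  Option D: v=46, gcd(3,46)=1 -> changes
  Option E: v=61, gcd(3,61)=1 -> changes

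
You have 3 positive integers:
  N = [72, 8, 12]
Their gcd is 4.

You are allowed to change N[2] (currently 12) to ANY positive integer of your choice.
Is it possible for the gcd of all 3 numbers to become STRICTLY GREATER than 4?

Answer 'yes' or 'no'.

Current gcd = 4
gcd of all OTHER numbers (without N[2]=12): gcd([72, 8]) = 8
The new gcd after any change is gcd(8, new_value).
This can be at most 8.
Since 8 > old gcd 4, the gcd CAN increase (e.g., set N[2] = 8).

Answer: yes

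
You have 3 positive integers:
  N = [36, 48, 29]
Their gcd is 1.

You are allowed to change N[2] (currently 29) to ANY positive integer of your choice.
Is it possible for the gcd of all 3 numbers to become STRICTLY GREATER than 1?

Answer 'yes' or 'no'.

Current gcd = 1
gcd of all OTHER numbers (without N[2]=29): gcd([36, 48]) = 12
The new gcd after any change is gcd(12, new_value).
This can be at most 12.
Since 12 > old gcd 1, the gcd CAN increase (e.g., set N[2] = 12).

Answer: yes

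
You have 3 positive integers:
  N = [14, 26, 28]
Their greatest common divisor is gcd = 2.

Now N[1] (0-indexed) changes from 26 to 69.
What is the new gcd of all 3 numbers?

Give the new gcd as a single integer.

Answer: 1

Derivation:
Numbers: [14, 26, 28], gcd = 2
Change: index 1, 26 -> 69
gcd of the OTHER numbers (without index 1): gcd([14, 28]) = 14
New gcd = gcd(g_others, new_val) = gcd(14, 69) = 1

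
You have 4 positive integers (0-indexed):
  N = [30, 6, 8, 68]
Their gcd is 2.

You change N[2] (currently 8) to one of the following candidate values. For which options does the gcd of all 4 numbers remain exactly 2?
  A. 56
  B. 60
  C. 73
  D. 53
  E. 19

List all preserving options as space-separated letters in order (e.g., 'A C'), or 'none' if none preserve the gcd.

Answer: A B

Derivation:
Old gcd = 2; gcd of others (without N[2]) = 2
New gcd for candidate v: gcd(2, v). Preserves old gcd iff gcd(2, v) = 2.
  Option A: v=56, gcd(2,56)=2 -> preserves
  Option B: v=60, gcd(2,60)=2 -> preserves
  Option C: v=73, gcd(2,73)=1 -> changes
  Option D: v=53, gcd(2,53)=1 -> changes
  Option E: v=19, gcd(2,19)=1 -> changes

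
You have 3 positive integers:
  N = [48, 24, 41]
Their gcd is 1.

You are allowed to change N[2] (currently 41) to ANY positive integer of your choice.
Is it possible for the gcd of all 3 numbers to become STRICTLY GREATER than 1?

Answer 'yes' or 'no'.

Current gcd = 1
gcd of all OTHER numbers (without N[2]=41): gcd([48, 24]) = 24
The new gcd after any change is gcd(24, new_value).
This can be at most 24.
Since 24 > old gcd 1, the gcd CAN increase (e.g., set N[2] = 24).

Answer: yes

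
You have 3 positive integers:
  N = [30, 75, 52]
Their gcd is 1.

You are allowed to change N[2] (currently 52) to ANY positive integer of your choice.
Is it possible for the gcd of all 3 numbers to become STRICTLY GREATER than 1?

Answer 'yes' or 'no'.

Current gcd = 1
gcd of all OTHER numbers (without N[2]=52): gcd([30, 75]) = 15
The new gcd after any change is gcd(15, new_value).
This can be at most 15.
Since 15 > old gcd 1, the gcd CAN increase (e.g., set N[2] = 15).

Answer: yes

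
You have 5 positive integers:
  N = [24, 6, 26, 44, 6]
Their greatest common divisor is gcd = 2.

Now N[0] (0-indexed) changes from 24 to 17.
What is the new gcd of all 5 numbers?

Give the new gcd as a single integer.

Answer: 1

Derivation:
Numbers: [24, 6, 26, 44, 6], gcd = 2
Change: index 0, 24 -> 17
gcd of the OTHER numbers (without index 0): gcd([6, 26, 44, 6]) = 2
New gcd = gcd(g_others, new_val) = gcd(2, 17) = 1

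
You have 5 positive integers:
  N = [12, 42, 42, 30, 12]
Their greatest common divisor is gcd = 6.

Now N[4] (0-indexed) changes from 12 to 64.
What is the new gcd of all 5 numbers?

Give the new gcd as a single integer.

Numbers: [12, 42, 42, 30, 12], gcd = 6
Change: index 4, 12 -> 64
gcd of the OTHER numbers (without index 4): gcd([12, 42, 42, 30]) = 6
New gcd = gcd(g_others, new_val) = gcd(6, 64) = 2

Answer: 2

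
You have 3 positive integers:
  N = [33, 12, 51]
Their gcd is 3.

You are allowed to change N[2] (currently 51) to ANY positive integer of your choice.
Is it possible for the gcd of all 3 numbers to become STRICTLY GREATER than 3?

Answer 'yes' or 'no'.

Current gcd = 3
gcd of all OTHER numbers (without N[2]=51): gcd([33, 12]) = 3
The new gcd after any change is gcd(3, new_value).
This can be at most 3.
Since 3 = old gcd 3, the gcd can only stay the same or decrease.

Answer: no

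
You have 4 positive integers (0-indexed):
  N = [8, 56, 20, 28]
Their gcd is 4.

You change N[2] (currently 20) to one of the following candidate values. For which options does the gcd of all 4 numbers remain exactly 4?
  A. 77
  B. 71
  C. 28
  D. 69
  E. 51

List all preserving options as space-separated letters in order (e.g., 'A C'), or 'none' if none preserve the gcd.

Answer: C

Derivation:
Old gcd = 4; gcd of others (without N[2]) = 4
New gcd for candidate v: gcd(4, v). Preserves old gcd iff gcd(4, v) = 4.
  Option A: v=77, gcd(4,77)=1 -> changes
  Option B: v=71, gcd(4,71)=1 -> changes
  Option C: v=28, gcd(4,28)=4 -> preserves
  Option D: v=69, gcd(4,69)=1 -> changes
  Option E: v=51, gcd(4,51)=1 -> changes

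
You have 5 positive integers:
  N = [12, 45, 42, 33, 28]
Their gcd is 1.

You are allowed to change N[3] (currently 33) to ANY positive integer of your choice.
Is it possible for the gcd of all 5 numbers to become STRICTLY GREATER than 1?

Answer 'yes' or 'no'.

Current gcd = 1
gcd of all OTHER numbers (without N[3]=33): gcd([12, 45, 42, 28]) = 1
The new gcd after any change is gcd(1, new_value).
This can be at most 1.
Since 1 = old gcd 1, the gcd can only stay the same or decrease.

Answer: no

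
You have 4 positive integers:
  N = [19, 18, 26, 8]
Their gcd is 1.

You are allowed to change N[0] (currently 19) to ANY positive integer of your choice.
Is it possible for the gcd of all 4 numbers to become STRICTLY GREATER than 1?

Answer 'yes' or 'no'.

Answer: yes

Derivation:
Current gcd = 1
gcd of all OTHER numbers (without N[0]=19): gcd([18, 26, 8]) = 2
The new gcd after any change is gcd(2, new_value).
This can be at most 2.
Since 2 > old gcd 1, the gcd CAN increase (e.g., set N[0] = 2).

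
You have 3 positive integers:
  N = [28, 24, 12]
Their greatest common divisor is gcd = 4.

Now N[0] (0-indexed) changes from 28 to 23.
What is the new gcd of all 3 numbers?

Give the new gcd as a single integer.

Numbers: [28, 24, 12], gcd = 4
Change: index 0, 28 -> 23
gcd of the OTHER numbers (without index 0): gcd([24, 12]) = 12
New gcd = gcd(g_others, new_val) = gcd(12, 23) = 1

Answer: 1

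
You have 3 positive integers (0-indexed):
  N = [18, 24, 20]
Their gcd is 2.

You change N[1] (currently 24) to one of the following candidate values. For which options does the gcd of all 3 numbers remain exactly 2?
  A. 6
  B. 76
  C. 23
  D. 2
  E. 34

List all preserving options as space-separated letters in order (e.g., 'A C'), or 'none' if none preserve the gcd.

Answer: A B D E

Derivation:
Old gcd = 2; gcd of others (without N[1]) = 2
New gcd for candidate v: gcd(2, v). Preserves old gcd iff gcd(2, v) = 2.
  Option A: v=6, gcd(2,6)=2 -> preserves
  Option B: v=76, gcd(2,76)=2 -> preserves
  Option C: v=23, gcd(2,23)=1 -> changes
  Option D: v=2, gcd(2,2)=2 -> preserves
  Option E: v=34, gcd(2,34)=2 -> preserves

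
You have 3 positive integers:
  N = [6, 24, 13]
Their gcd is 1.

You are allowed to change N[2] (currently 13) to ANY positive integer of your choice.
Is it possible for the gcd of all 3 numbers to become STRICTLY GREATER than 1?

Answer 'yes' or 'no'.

Current gcd = 1
gcd of all OTHER numbers (without N[2]=13): gcd([6, 24]) = 6
The new gcd after any change is gcd(6, new_value).
This can be at most 6.
Since 6 > old gcd 1, the gcd CAN increase (e.g., set N[2] = 6).

Answer: yes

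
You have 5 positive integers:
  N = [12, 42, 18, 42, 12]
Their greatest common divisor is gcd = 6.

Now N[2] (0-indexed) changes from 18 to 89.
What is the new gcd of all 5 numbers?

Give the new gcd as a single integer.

Answer: 1

Derivation:
Numbers: [12, 42, 18, 42, 12], gcd = 6
Change: index 2, 18 -> 89
gcd of the OTHER numbers (without index 2): gcd([12, 42, 42, 12]) = 6
New gcd = gcd(g_others, new_val) = gcd(6, 89) = 1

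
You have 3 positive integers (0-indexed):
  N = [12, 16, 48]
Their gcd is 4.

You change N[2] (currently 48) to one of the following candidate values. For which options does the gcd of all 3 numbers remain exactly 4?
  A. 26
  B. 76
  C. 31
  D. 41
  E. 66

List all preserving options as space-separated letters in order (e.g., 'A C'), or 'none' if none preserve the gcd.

Old gcd = 4; gcd of others (without N[2]) = 4
New gcd for candidate v: gcd(4, v). Preserves old gcd iff gcd(4, v) = 4.
  Option A: v=26, gcd(4,26)=2 -> changes
  Option B: v=76, gcd(4,76)=4 -> preserves
  Option C: v=31, gcd(4,31)=1 -> changes
  Option D: v=41, gcd(4,41)=1 -> changes
  Option E: v=66, gcd(4,66)=2 -> changes

Answer: B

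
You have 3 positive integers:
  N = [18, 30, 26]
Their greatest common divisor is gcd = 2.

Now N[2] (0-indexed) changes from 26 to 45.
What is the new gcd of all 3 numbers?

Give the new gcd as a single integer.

Numbers: [18, 30, 26], gcd = 2
Change: index 2, 26 -> 45
gcd of the OTHER numbers (without index 2): gcd([18, 30]) = 6
New gcd = gcd(g_others, new_val) = gcd(6, 45) = 3

Answer: 3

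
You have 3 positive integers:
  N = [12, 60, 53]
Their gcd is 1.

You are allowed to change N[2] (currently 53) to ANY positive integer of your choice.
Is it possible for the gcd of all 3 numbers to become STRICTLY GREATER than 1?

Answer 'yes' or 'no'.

Answer: yes

Derivation:
Current gcd = 1
gcd of all OTHER numbers (without N[2]=53): gcd([12, 60]) = 12
The new gcd after any change is gcd(12, new_value).
This can be at most 12.
Since 12 > old gcd 1, the gcd CAN increase (e.g., set N[2] = 12).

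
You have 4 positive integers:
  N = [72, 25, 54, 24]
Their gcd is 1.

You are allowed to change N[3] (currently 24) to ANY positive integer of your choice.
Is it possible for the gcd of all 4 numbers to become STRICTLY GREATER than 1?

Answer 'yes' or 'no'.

Answer: no

Derivation:
Current gcd = 1
gcd of all OTHER numbers (without N[3]=24): gcd([72, 25, 54]) = 1
The new gcd after any change is gcd(1, new_value).
This can be at most 1.
Since 1 = old gcd 1, the gcd can only stay the same or decrease.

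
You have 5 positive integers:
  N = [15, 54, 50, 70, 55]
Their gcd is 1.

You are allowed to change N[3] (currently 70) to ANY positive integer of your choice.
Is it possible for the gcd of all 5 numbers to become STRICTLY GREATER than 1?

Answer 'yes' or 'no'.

Current gcd = 1
gcd of all OTHER numbers (without N[3]=70): gcd([15, 54, 50, 55]) = 1
The new gcd after any change is gcd(1, new_value).
This can be at most 1.
Since 1 = old gcd 1, the gcd can only stay the same or decrease.

Answer: no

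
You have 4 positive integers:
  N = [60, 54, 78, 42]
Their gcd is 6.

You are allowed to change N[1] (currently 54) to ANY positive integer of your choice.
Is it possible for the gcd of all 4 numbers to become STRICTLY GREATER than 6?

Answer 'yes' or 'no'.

Answer: no

Derivation:
Current gcd = 6
gcd of all OTHER numbers (without N[1]=54): gcd([60, 78, 42]) = 6
The new gcd after any change is gcd(6, new_value).
This can be at most 6.
Since 6 = old gcd 6, the gcd can only stay the same or decrease.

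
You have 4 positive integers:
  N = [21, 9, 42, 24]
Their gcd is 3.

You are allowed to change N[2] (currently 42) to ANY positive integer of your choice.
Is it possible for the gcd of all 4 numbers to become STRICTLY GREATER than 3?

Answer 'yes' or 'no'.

Answer: no

Derivation:
Current gcd = 3
gcd of all OTHER numbers (without N[2]=42): gcd([21, 9, 24]) = 3
The new gcd after any change is gcd(3, new_value).
This can be at most 3.
Since 3 = old gcd 3, the gcd can only stay the same or decrease.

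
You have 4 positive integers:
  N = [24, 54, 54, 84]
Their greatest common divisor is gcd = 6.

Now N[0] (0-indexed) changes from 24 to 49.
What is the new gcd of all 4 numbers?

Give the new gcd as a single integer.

Answer: 1

Derivation:
Numbers: [24, 54, 54, 84], gcd = 6
Change: index 0, 24 -> 49
gcd of the OTHER numbers (without index 0): gcd([54, 54, 84]) = 6
New gcd = gcd(g_others, new_val) = gcd(6, 49) = 1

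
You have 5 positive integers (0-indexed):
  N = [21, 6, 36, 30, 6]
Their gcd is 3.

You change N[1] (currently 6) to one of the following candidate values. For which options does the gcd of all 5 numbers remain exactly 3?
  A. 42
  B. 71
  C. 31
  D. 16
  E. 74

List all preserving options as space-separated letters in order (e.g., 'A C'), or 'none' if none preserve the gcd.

Answer: A

Derivation:
Old gcd = 3; gcd of others (without N[1]) = 3
New gcd for candidate v: gcd(3, v). Preserves old gcd iff gcd(3, v) = 3.
  Option A: v=42, gcd(3,42)=3 -> preserves
  Option B: v=71, gcd(3,71)=1 -> changes
  Option C: v=31, gcd(3,31)=1 -> changes
  Option D: v=16, gcd(3,16)=1 -> changes
  Option E: v=74, gcd(3,74)=1 -> changes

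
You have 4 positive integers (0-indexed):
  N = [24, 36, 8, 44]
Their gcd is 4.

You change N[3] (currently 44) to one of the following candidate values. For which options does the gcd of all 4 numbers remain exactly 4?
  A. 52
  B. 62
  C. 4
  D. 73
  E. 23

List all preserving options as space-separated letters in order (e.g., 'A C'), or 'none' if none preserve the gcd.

Old gcd = 4; gcd of others (without N[3]) = 4
New gcd for candidate v: gcd(4, v). Preserves old gcd iff gcd(4, v) = 4.
  Option A: v=52, gcd(4,52)=4 -> preserves
  Option B: v=62, gcd(4,62)=2 -> changes
  Option C: v=4, gcd(4,4)=4 -> preserves
  Option D: v=73, gcd(4,73)=1 -> changes
  Option E: v=23, gcd(4,23)=1 -> changes

Answer: A C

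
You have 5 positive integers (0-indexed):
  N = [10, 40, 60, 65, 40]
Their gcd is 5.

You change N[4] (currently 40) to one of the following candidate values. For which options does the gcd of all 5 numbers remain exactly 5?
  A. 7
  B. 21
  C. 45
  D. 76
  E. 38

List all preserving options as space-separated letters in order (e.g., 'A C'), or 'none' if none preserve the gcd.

Answer: C

Derivation:
Old gcd = 5; gcd of others (without N[4]) = 5
New gcd for candidate v: gcd(5, v). Preserves old gcd iff gcd(5, v) = 5.
  Option A: v=7, gcd(5,7)=1 -> changes
  Option B: v=21, gcd(5,21)=1 -> changes
  Option C: v=45, gcd(5,45)=5 -> preserves
  Option D: v=76, gcd(5,76)=1 -> changes
  Option E: v=38, gcd(5,38)=1 -> changes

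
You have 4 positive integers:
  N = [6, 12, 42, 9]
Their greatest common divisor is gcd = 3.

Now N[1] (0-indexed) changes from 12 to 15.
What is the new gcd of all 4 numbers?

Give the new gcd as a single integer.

Answer: 3

Derivation:
Numbers: [6, 12, 42, 9], gcd = 3
Change: index 1, 12 -> 15
gcd of the OTHER numbers (without index 1): gcd([6, 42, 9]) = 3
New gcd = gcd(g_others, new_val) = gcd(3, 15) = 3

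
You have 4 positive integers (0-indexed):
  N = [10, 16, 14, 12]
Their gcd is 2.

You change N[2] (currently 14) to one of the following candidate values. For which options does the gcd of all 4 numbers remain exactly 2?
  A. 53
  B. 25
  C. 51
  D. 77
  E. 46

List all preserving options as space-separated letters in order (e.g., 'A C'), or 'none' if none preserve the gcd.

Old gcd = 2; gcd of others (without N[2]) = 2
New gcd for candidate v: gcd(2, v). Preserves old gcd iff gcd(2, v) = 2.
  Option A: v=53, gcd(2,53)=1 -> changes
  Option B: v=25, gcd(2,25)=1 -> changes
  Option C: v=51, gcd(2,51)=1 -> changes
  Option D: v=77, gcd(2,77)=1 -> changes
  Option E: v=46, gcd(2,46)=2 -> preserves

Answer: E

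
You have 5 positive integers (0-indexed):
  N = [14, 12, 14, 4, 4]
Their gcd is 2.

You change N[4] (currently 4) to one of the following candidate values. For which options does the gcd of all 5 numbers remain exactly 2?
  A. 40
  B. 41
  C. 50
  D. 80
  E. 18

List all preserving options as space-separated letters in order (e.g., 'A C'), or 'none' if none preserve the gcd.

Old gcd = 2; gcd of others (without N[4]) = 2
New gcd for candidate v: gcd(2, v). Preserves old gcd iff gcd(2, v) = 2.
  Option A: v=40, gcd(2,40)=2 -> preserves
  Option B: v=41, gcd(2,41)=1 -> changes
  Option C: v=50, gcd(2,50)=2 -> preserves
  Option D: v=80, gcd(2,80)=2 -> preserves
  Option E: v=18, gcd(2,18)=2 -> preserves

Answer: A C D E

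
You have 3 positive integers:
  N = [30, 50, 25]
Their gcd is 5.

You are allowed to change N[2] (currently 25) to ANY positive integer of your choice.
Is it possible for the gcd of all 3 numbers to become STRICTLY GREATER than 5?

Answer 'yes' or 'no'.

Current gcd = 5
gcd of all OTHER numbers (without N[2]=25): gcd([30, 50]) = 10
The new gcd after any change is gcd(10, new_value).
This can be at most 10.
Since 10 > old gcd 5, the gcd CAN increase (e.g., set N[2] = 10).

Answer: yes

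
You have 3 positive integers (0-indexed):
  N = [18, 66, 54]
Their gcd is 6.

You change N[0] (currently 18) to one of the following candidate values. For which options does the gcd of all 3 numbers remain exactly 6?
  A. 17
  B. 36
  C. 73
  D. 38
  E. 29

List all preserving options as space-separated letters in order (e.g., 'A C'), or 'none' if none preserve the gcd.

Old gcd = 6; gcd of others (without N[0]) = 6
New gcd for candidate v: gcd(6, v). Preserves old gcd iff gcd(6, v) = 6.
  Option A: v=17, gcd(6,17)=1 -> changes
  Option B: v=36, gcd(6,36)=6 -> preserves
  Option C: v=73, gcd(6,73)=1 -> changes
  Option D: v=38, gcd(6,38)=2 -> changes
  Option E: v=29, gcd(6,29)=1 -> changes

Answer: B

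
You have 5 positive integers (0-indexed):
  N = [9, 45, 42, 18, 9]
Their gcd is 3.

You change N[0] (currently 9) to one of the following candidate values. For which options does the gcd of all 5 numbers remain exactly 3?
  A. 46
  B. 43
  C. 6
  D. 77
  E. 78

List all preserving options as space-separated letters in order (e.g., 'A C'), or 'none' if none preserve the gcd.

Old gcd = 3; gcd of others (without N[0]) = 3
New gcd for candidate v: gcd(3, v). Preserves old gcd iff gcd(3, v) = 3.
  Option A: v=46, gcd(3,46)=1 -> changes
  Option B: v=43, gcd(3,43)=1 -> changes
  Option C: v=6, gcd(3,6)=3 -> preserves
  Option D: v=77, gcd(3,77)=1 -> changes
  Option E: v=78, gcd(3,78)=3 -> preserves

Answer: C E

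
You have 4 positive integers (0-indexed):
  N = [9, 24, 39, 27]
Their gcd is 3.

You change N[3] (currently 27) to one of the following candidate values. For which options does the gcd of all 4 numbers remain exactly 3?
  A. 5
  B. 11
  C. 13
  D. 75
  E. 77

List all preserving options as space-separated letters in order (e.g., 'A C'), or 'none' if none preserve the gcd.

Old gcd = 3; gcd of others (without N[3]) = 3
New gcd for candidate v: gcd(3, v). Preserves old gcd iff gcd(3, v) = 3.
  Option A: v=5, gcd(3,5)=1 -> changes
  Option B: v=11, gcd(3,11)=1 -> changes
  Option C: v=13, gcd(3,13)=1 -> changes
  Option D: v=75, gcd(3,75)=3 -> preserves
  Option E: v=77, gcd(3,77)=1 -> changes

Answer: D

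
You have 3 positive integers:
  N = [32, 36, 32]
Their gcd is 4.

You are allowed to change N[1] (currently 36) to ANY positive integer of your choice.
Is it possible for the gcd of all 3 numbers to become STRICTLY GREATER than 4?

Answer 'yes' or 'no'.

Current gcd = 4
gcd of all OTHER numbers (without N[1]=36): gcd([32, 32]) = 32
The new gcd after any change is gcd(32, new_value).
This can be at most 32.
Since 32 > old gcd 4, the gcd CAN increase (e.g., set N[1] = 32).

Answer: yes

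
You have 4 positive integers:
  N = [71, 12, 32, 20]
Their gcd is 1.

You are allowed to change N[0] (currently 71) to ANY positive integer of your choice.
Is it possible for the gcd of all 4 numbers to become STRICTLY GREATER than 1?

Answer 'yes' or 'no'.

Answer: yes

Derivation:
Current gcd = 1
gcd of all OTHER numbers (without N[0]=71): gcd([12, 32, 20]) = 4
The new gcd after any change is gcd(4, new_value).
This can be at most 4.
Since 4 > old gcd 1, the gcd CAN increase (e.g., set N[0] = 4).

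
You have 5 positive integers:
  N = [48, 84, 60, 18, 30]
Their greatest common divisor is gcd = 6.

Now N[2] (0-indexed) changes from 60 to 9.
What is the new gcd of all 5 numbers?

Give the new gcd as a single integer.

Numbers: [48, 84, 60, 18, 30], gcd = 6
Change: index 2, 60 -> 9
gcd of the OTHER numbers (without index 2): gcd([48, 84, 18, 30]) = 6
New gcd = gcd(g_others, new_val) = gcd(6, 9) = 3

Answer: 3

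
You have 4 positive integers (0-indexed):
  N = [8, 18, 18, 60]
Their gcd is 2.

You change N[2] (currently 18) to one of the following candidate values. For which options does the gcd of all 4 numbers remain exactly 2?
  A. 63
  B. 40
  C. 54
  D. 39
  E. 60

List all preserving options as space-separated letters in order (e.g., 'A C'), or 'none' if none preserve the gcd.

Answer: B C E

Derivation:
Old gcd = 2; gcd of others (without N[2]) = 2
New gcd for candidate v: gcd(2, v). Preserves old gcd iff gcd(2, v) = 2.
  Option A: v=63, gcd(2,63)=1 -> changes
  Option B: v=40, gcd(2,40)=2 -> preserves
  Option C: v=54, gcd(2,54)=2 -> preserves
  Option D: v=39, gcd(2,39)=1 -> changes
  Option E: v=60, gcd(2,60)=2 -> preserves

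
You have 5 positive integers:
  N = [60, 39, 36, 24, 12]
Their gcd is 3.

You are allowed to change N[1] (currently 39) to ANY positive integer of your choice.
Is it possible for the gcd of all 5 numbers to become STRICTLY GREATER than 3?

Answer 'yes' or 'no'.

Answer: yes

Derivation:
Current gcd = 3
gcd of all OTHER numbers (without N[1]=39): gcd([60, 36, 24, 12]) = 12
The new gcd after any change is gcd(12, new_value).
This can be at most 12.
Since 12 > old gcd 3, the gcd CAN increase (e.g., set N[1] = 12).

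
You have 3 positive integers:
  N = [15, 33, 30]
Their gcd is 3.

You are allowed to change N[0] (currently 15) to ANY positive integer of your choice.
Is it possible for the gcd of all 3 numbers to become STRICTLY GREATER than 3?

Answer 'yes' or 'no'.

Current gcd = 3
gcd of all OTHER numbers (without N[0]=15): gcd([33, 30]) = 3
The new gcd after any change is gcd(3, new_value).
This can be at most 3.
Since 3 = old gcd 3, the gcd can only stay the same or decrease.

Answer: no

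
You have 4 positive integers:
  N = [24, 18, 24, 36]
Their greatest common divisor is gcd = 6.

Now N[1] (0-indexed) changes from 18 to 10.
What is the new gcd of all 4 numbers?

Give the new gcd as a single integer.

Numbers: [24, 18, 24, 36], gcd = 6
Change: index 1, 18 -> 10
gcd of the OTHER numbers (without index 1): gcd([24, 24, 36]) = 12
New gcd = gcd(g_others, new_val) = gcd(12, 10) = 2

Answer: 2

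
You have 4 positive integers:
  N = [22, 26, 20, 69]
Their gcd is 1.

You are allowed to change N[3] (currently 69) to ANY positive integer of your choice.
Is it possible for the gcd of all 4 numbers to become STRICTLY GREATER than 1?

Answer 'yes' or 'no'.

Current gcd = 1
gcd of all OTHER numbers (without N[3]=69): gcd([22, 26, 20]) = 2
The new gcd after any change is gcd(2, new_value).
This can be at most 2.
Since 2 > old gcd 1, the gcd CAN increase (e.g., set N[3] = 2).

Answer: yes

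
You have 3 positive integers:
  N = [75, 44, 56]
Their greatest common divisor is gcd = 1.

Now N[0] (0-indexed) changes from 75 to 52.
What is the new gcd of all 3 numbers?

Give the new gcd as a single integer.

Answer: 4

Derivation:
Numbers: [75, 44, 56], gcd = 1
Change: index 0, 75 -> 52
gcd of the OTHER numbers (without index 0): gcd([44, 56]) = 4
New gcd = gcd(g_others, new_val) = gcd(4, 52) = 4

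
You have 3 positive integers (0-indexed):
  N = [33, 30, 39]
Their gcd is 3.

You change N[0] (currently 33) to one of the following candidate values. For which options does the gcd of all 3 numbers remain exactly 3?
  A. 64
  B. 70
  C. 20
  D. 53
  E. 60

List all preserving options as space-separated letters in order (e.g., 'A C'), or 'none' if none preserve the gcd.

Old gcd = 3; gcd of others (without N[0]) = 3
New gcd for candidate v: gcd(3, v). Preserves old gcd iff gcd(3, v) = 3.
  Option A: v=64, gcd(3,64)=1 -> changes
  Option B: v=70, gcd(3,70)=1 -> changes
  Option C: v=20, gcd(3,20)=1 -> changes
  Option D: v=53, gcd(3,53)=1 -> changes
  Option E: v=60, gcd(3,60)=3 -> preserves

Answer: E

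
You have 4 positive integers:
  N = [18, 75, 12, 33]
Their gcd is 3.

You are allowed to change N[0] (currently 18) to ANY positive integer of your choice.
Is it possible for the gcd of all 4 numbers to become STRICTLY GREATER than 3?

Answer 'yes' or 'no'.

Current gcd = 3
gcd of all OTHER numbers (without N[0]=18): gcd([75, 12, 33]) = 3
The new gcd after any change is gcd(3, new_value).
This can be at most 3.
Since 3 = old gcd 3, the gcd can only stay the same or decrease.

Answer: no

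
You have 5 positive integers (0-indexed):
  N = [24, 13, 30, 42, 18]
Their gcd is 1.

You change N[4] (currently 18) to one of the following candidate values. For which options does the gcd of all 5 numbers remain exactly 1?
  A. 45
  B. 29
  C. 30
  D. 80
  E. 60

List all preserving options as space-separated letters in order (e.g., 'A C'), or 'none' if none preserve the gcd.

Answer: A B C D E

Derivation:
Old gcd = 1; gcd of others (without N[4]) = 1
New gcd for candidate v: gcd(1, v). Preserves old gcd iff gcd(1, v) = 1.
  Option A: v=45, gcd(1,45)=1 -> preserves
  Option B: v=29, gcd(1,29)=1 -> preserves
  Option C: v=30, gcd(1,30)=1 -> preserves
  Option D: v=80, gcd(1,80)=1 -> preserves
  Option E: v=60, gcd(1,60)=1 -> preserves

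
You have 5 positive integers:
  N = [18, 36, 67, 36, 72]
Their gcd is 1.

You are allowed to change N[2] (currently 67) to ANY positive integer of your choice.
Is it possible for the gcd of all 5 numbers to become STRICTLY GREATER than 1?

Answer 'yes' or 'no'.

Answer: yes

Derivation:
Current gcd = 1
gcd of all OTHER numbers (without N[2]=67): gcd([18, 36, 36, 72]) = 18
The new gcd after any change is gcd(18, new_value).
This can be at most 18.
Since 18 > old gcd 1, the gcd CAN increase (e.g., set N[2] = 18).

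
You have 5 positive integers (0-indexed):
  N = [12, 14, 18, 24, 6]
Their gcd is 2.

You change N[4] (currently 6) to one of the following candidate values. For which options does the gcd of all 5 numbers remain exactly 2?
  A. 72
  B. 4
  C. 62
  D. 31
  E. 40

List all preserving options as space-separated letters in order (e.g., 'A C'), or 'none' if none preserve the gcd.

Answer: A B C E

Derivation:
Old gcd = 2; gcd of others (without N[4]) = 2
New gcd for candidate v: gcd(2, v). Preserves old gcd iff gcd(2, v) = 2.
  Option A: v=72, gcd(2,72)=2 -> preserves
  Option B: v=4, gcd(2,4)=2 -> preserves
  Option C: v=62, gcd(2,62)=2 -> preserves
  Option D: v=31, gcd(2,31)=1 -> changes
  Option E: v=40, gcd(2,40)=2 -> preserves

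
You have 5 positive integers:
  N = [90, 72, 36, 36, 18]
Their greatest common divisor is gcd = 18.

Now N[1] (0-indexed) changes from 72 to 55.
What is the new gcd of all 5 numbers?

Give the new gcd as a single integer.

Answer: 1

Derivation:
Numbers: [90, 72, 36, 36, 18], gcd = 18
Change: index 1, 72 -> 55
gcd of the OTHER numbers (without index 1): gcd([90, 36, 36, 18]) = 18
New gcd = gcd(g_others, new_val) = gcd(18, 55) = 1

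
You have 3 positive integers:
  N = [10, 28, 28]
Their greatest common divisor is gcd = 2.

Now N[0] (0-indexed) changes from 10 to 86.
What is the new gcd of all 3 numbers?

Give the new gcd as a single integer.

Answer: 2

Derivation:
Numbers: [10, 28, 28], gcd = 2
Change: index 0, 10 -> 86
gcd of the OTHER numbers (without index 0): gcd([28, 28]) = 28
New gcd = gcd(g_others, new_val) = gcd(28, 86) = 2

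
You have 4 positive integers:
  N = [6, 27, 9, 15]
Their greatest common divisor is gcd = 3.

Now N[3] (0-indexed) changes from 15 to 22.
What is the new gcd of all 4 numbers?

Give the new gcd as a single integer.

Numbers: [6, 27, 9, 15], gcd = 3
Change: index 3, 15 -> 22
gcd of the OTHER numbers (without index 3): gcd([6, 27, 9]) = 3
New gcd = gcd(g_others, new_val) = gcd(3, 22) = 1

Answer: 1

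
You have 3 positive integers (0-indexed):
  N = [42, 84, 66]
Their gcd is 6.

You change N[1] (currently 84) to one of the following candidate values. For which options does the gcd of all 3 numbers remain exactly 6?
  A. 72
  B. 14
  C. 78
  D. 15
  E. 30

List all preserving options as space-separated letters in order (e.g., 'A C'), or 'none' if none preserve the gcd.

Answer: A C E

Derivation:
Old gcd = 6; gcd of others (without N[1]) = 6
New gcd for candidate v: gcd(6, v). Preserves old gcd iff gcd(6, v) = 6.
  Option A: v=72, gcd(6,72)=6 -> preserves
  Option B: v=14, gcd(6,14)=2 -> changes
  Option C: v=78, gcd(6,78)=6 -> preserves
  Option D: v=15, gcd(6,15)=3 -> changes
  Option E: v=30, gcd(6,30)=6 -> preserves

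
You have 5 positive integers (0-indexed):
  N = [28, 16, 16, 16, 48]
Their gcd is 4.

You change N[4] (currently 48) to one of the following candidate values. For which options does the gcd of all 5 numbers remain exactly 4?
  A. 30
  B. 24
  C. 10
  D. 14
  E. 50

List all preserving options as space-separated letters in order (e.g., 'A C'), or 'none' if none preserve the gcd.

Old gcd = 4; gcd of others (without N[4]) = 4
New gcd for candidate v: gcd(4, v). Preserves old gcd iff gcd(4, v) = 4.
  Option A: v=30, gcd(4,30)=2 -> changes
  Option B: v=24, gcd(4,24)=4 -> preserves
  Option C: v=10, gcd(4,10)=2 -> changes
  Option D: v=14, gcd(4,14)=2 -> changes
  Option E: v=50, gcd(4,50)=2 -> changes

Answer: B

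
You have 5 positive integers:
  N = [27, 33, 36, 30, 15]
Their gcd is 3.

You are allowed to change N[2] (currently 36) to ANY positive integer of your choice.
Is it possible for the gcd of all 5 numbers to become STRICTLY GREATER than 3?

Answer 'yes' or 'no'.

Answer: no

Derivation:
Current gcd = 3
gcd of all OTHER numbers (without N[2]=36): gcd([27, 33, 30, 15]) = 3
The new gcd after any change is gcd(3, new_value).
This can be at most 3.
Since 3 = old gcd 3, the gcd can only stay the same or decrease.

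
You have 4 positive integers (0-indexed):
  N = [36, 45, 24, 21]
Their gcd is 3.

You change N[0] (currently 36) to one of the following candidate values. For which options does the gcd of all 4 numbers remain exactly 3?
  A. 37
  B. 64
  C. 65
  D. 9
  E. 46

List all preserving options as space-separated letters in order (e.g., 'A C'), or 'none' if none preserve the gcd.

Old gcd = 3; gcd of others (without N[0]) = 3
New gcd for candidate v: gcd(3, v). Preserves old gcd iff gcd(3, v) = 3.
  Option A: v=37, gcd(3,37)=1 -> changes
  Option B: v=64, gcd(3,64)=1 -> changes
  Option C: v=65, gcd(3,65)=1 -> changes
  Option D: v=9, gcd(3,9)=3 -> preserves
  Option E: v=46, gcd(3,46)=1 -> changes

Answer: D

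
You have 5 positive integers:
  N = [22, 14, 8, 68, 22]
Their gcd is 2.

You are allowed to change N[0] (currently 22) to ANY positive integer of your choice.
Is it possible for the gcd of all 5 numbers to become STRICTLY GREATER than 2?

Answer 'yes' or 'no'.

Answer: no

Derivation:
Current gcd = 2
gcd of all OTHER numbers (without N[0]=22): gcd([14, 8, 68, 22]) = 2
The new gcd after any change is gcd(2, new_value).
This can be at most 2.
Since 2 = old gcd 2, the gcd can only stay the same or decrease.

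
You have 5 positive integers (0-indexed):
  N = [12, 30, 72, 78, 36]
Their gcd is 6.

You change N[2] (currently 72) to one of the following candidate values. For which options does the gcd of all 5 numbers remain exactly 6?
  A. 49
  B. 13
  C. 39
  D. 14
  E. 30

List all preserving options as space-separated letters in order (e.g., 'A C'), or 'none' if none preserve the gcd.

Answer: E

Derivation:
Old gcd = 6; gcd of others (without N[2]) = 6
New gcd for candidate v: gcd(6, v). Preserves old gcd iff gcd(6, v) = 6.
  Option A: v=49, gcd(6,49)=1 -> changes
  Option B: v=13, gcd(6,13)=1 -> changes
  Option C: v=39, gcd(6,39)=3 -> changes
  Option D: v=14, gcd(6,14)=2 -> changes
  Option E: v=30, gcd(6,30)=6 -> preserves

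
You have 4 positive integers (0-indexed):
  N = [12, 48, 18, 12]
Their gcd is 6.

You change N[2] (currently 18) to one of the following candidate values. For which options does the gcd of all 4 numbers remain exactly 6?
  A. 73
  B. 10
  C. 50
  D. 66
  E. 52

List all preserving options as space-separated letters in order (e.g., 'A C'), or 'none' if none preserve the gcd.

Old gcd = 6; gcd of others (without N[2]) = 12
New gcd for candidate v: gcd(12, v). Preserves old gcd iff gcd(12, v) = 6.
  Option A: v=73, gcd(12,73)=1 -> changes
  Option B: v=10, gcd(12,10)=2 -> changes
  Option C: v=50, gcd(12,50)=2 -> changes
  Option D: v=66, gcd(12,66)=6 -> preserves
  Option E: v=52, gcd(12,52)=4 -> changes

Answer: D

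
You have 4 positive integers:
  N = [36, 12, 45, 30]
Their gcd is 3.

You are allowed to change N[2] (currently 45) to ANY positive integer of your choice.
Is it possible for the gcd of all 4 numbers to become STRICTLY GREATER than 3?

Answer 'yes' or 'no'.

Answer: yes

Derivation:
Current gcd = 3
gcd of all OTHER numbers (without N[2]=45): gcd([36, 12, 30]) = 6
The new gcd after any change is gcd(6, new_value).
This can be at most 6.
Since 6 > old gcd 3, the gcd CAN increase (e.g., set N[2] = 6).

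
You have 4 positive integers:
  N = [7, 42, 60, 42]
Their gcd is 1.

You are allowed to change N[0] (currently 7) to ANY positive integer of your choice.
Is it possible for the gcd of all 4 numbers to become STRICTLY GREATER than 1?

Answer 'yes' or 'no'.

Current gcd = 1
gcd of all OTHER numbers (without N[0]=7): gcd([42, 60, 42]) = 6
The new gcd after any change is gcd(6, new_value).
This can be at most 6.
Since 6 > old gcd 1, the gcd CAN increase (e.g., set N[0] = 6).

Answer: yes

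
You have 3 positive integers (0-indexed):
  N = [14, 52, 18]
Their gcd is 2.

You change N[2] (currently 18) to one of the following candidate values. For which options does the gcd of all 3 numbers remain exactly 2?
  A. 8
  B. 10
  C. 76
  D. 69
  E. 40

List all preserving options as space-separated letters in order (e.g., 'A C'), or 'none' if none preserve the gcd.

Old gcd = 2; gcd of others (without N[2]) = 2
New gcd for candidate v: gcd(2, v). Preserves old gcd iff gcd(2, v) = 2.
  Option A: v=8, gcd(2,8)=2 -> preserves
  Option B: v=10, gcd(2,10)=2 -> preserves
  Option C: v=76, gcd(2,76)=2 -> preserves
  Option D: v=69, gcd(2,69)=1 -> changes
  Option E: v=40, gcd(2,40)=2 -> preserves

Answer: A B C E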